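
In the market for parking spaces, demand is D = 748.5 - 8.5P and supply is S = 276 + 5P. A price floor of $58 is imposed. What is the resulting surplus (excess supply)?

Surplus = 310.5

Equilibrium price would be P* = 35, so the floor at 58 binds.
At P = 58: D = 255.5, S = 566.
Surplus = 566 − 255.5 = 310.5.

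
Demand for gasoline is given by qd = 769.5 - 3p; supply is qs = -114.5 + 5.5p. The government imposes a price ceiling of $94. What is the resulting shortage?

Shortage = 85

Equilibrium price would be p* = 104, so the ceiling at 94 binds.
At p = 94: qd = 769.5 − 3(94) = 487.5, qs = -114.5 + 5.5(94) = 402.5.
Shortage = 487.5 − 402.5 = 85.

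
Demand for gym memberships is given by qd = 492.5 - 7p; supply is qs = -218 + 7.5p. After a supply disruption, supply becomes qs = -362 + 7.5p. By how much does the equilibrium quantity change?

Δq = -2016/29

Original equilibrium: p* = 49, q* = 149.5.
New equilibrium: 492.5 - 7p = -362 + 7.5p, so 854.5 = 14.5p and p' = 1709/29; q' = 492.5 − 7(1709/29) = 4639/58.
Change in quantity: 4639/58 − 149.5 = -2016/29.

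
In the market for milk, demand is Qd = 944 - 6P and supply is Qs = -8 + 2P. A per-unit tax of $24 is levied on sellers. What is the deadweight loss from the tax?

Deadweight loss = 432

Pre-tax equilibrium: P* = 119, Q* = 230.
Tax on sellers shifts supply to Qs = -8 + 2(P − 24) = -56 + 2P.
944 - 6P = -56 + 2P gives buyer price Pb = 125; sellers receive Ps = 125 − 24 = 101.
New quantity: Q = 944 − 6(125) = 194.
DWL = ½ × 24 × (230 − 194) = 432.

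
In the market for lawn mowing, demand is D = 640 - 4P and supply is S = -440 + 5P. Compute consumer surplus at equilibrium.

Equilibrium: 640 - 4P = -440 + 5P gives P* = 120, Q* = 160.
Demand choke price (D = 0): P = 160.
CS = ½(160 − 120)(160) = 3200.

Consumer surplus = 3200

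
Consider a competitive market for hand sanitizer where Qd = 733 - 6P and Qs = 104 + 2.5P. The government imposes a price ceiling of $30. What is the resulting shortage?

Equilibrium price would be P* = 74, so the ceiling at 30 binds.
At P = 30: Qd = 733 − 6(30) = 553, Qs = 104 + 2.5(30) = 179.
Shortage = 553 − 179 = 374.

Shortage = 374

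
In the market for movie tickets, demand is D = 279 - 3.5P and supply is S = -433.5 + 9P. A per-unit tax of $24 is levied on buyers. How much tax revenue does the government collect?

Pre-tax equilibrium: P* = 57, Q* = 79.5.
Tax on buyers shifts demand to D = 279 − 3.5(P + 24) = 195 - 3.5P.
195 - 3.5P = -433.5 + 9P gives seller price Ps = 50.28; buyers pay Pb = 50.28 + 24 = 74.28.
New quantity: Q = 279 − 3.5(74.28) = 19.02.
Revenue = 24 × 19.02 = 456.48.

Tax revenue = 456.48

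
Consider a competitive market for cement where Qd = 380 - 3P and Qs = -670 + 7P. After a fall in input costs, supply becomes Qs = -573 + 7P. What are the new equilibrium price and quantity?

Original equilibrium: P* = 105, Q* = 65.
New equilibrium: 380 - 3P = -573 + 7P, so 953 = 10P and P' = 95.3; Q' = 380 − 3(95.3) = 94.1.

P' = 95.3, Q' = 94.1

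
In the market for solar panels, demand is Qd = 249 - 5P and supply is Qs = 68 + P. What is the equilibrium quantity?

Set Qd = Qs: 249 - 5P = 68 + P.
181 = 6P, so P* = 181/6.
Q* = 249 − 5(181/6) = 589/6.

Q* = 589/6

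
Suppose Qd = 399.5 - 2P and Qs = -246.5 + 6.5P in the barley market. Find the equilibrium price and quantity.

P* = 76, Q* = 247.5

Set Qd = Qs: 399.5 - 2P = -246.5 + 6.5P.
646 = 8.5P, so P* = 76.
Q* = 399.5 − 2(76) = 247.5.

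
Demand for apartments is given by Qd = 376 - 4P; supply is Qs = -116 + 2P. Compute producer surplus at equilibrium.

Producer surplus = 576

Equilibrium: 376 - 4P = -116 + 2P gives P* = 82, Q* = 48.
Supply starts at P = 58 (where Qs = 0).
PS = ½(82 − 58)(48) = 576.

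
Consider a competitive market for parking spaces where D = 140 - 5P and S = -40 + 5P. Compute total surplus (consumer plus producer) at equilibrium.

Equilibrium: 140 - 5P = -40 + 5P gives P* = 18, Q* = 50.
Demand choke price: P = 28; supply starts at P = 8.
CS = ½(28 − 18)(50) = 250; PS = ½(18 − 8)(50) = 250.

Total surplus = 500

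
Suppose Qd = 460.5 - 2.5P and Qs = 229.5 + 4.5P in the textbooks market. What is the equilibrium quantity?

Q* = 378

Set Qd = Qs: 460.5 - 2.5P = 229.5 + 4.5P.
231 = 7P, so P* = 33.
Q* = 460.5 − 2.5(33) = 378.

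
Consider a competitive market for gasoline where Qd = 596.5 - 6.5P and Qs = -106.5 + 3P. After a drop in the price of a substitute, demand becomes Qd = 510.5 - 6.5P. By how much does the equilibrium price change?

Original equilibrium: P* = 74, Q* = 115.5.
New equilibrium: 510.5 - 6.5P = -106.5 + 3P, so 617 = 9.5P and P' = 1234/19; Q' = 510.5 − 6.5(1234/19) = 3357/38.
Change in price: 1234/19 − 74 = -172/19.

ΔP = -172/19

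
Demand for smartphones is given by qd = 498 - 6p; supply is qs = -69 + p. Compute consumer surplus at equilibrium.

Equilibrium: 498 - 6p = -69 + p gives p* = 81, q* = 12.
Demand choke price (qd = 0): p = 83.
CS = ½(83 − 81)(12) = 12.

Consumer surplus = 12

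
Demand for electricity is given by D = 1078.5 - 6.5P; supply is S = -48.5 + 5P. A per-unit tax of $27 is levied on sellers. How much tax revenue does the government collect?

Pre-tax equilibrium: P* = 98, Q* = 441.5.
Tax on sellers shifts supply to S = -48.5 + 5(P − 27) = -183.5 + 5P.
1078.5 - 6.5P = -183.5 + 5P gives buyer price Pb = 2524/23; sellers receive Ps = 2524/23 − 27 = 1903/23.
New quantity: Q = 1078.5 − 6.5(2524/23) = 16799/46.
Revenue = 27 × 16799/46 = 453573/46.

Tax revenue = 453573/46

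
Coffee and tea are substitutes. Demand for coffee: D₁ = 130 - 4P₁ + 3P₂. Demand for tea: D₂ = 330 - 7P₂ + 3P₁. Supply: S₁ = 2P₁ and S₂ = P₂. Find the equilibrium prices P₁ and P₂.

P₁ = 2030/39, P₂ = 790/13

Market 1: 130 - 4P₁ + 3P₂ = 2P₁ → 6P₁ - 3P₂ = 130.
Market 2: 8P₂ - 3P₁ = 330.
Eliminating P₂: 8×(1) + 3×(2) gives 39P₁ = 2030, so P₁ = 2030/39.
Back-substitute into (2): P₂ = (330 + 3×2030/39) / 8 = 790/13.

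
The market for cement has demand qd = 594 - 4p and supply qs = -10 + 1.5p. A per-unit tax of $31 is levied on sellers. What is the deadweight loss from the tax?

Pre-tax equilibrium: p* = 1208/11, q* = 1702/11.
Tax on sellers shifts supply to qs = -10 + 1.5(p − 31) = -56.5 + 1.5p.
594 - 4p = -56.5 + 1.5p gives buyer price pb = 1301/11; sellers receive ps = 1301/11 − 31 = 960/11.
New quantity: q = 594 − 4(1301/11) = 1330/11.
DWL = ½ × 31 × (1702/11 − 1330/11) = 5766/11.

Deadweight loss = 5766/11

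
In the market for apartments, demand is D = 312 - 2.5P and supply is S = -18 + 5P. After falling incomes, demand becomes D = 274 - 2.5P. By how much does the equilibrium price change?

ΔP = -76/15

Original equilibrium: P* = 44, Q* = 202.
New equilibrium: 274 - 2.5P = -18 + 5P, so 292 = 7.5P and P' = 584/15; Q' = 274 − 2.5(584/15) = 530/3.
Change in price: 584/15 − 44 = -76/15.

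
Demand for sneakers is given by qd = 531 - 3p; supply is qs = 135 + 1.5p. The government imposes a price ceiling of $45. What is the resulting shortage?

Shortage = 193.5

Equilibrium price would be p* = 88, so the ceiling at 45 binds.
At p = 45: qd = 531 − 3(45) = 396, qs = 135 + 1.5(45) = 202.5.
Shortage = 396 − 202.5 = 193.5.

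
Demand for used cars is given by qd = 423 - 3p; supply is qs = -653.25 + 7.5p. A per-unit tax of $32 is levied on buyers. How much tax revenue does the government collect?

Pre-tax equilibrium: p* = 102.5, q* = 115.5.
Tax on buyers shifts demand to qd = 423 − 3(p + 32) = 327 - 3p.
327 - 3p = -653.25 + 7.5p gives seller price ps = 1307/14; buyers pay pb = 1307/14 + 32 = 1755/14.
New quantity: q = 423 − 3(1755/14) = 657/14.
Revenue = 32 × 657/14 = 10512/7.

Tax revenue = 10512/7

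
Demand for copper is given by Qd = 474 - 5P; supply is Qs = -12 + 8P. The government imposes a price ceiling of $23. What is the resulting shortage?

Shortage = 187

Equilibrium price would be P* = 486/13, so the ceiling at 23 binds.
At P = 23: Qd = 474 − 5(23) = 359, Qs = -12 + 8(23) = 172.
Shortage = 359 − 172 = 187.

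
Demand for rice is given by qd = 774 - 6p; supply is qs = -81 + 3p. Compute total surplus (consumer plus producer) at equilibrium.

Equilibrium: 774 - 6p = -81 + 3p gives p* = 95, q* = 204.
Demand choke price: p = 129; supply starts at p = 27.
CS = ½(129 − 95)(204) = 3468; PS = ½(95 − 27)(204) = 6936.

Total surplus = 10404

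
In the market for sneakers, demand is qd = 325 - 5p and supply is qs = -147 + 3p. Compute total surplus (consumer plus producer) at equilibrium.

Total surplus = 240

Equilibrium: 325 - 5p = -147 + 3p gives p* = 59, q* = 30.
Demand choke price: p = 65; supply starts at p = 49.
CS = ½(65 − 59)(30) = 90; PS = ½(59 − 49)(30) = 150.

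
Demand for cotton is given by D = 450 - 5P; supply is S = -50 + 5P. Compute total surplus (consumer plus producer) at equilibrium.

Equilibrium: 450 - 5P = -50 + 5P gives P* = 50, Q* = 200.
Demand choke price: P = 90; supply starts at P = 10.
CS = ½(90 − 50)(200) = 4000; PS = ½(50 − 10)(200) = 4000.

Total surplus = 8000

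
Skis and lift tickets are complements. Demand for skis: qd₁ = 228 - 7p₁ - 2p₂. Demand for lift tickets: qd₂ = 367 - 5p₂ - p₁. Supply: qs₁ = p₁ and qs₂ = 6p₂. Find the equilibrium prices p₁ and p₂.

p₁ = 887/43, p₂ = 1354/43

Market 1: 228 - 7p₁ - 2p₂ = p₁ → 8p₁ + 2p₂ = 228.
Market 2: 11p₂ + p₁ = 367.
Eliminating p₂: 11×(1) − 2×(2) gives 86p₁ = 1774, so p₁ = 887/43.
Back-substitute into (2): p₂ = (367 − 1×887/43) / 11 = 1354/43.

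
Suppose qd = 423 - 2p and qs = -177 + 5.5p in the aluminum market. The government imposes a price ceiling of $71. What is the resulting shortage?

Shortage = 67.5

Equilibrium price would be p* = 80, so the ceiling at 71 binds.
At p = 71: qd = 423 − 2(71) = 281, qs = -177 + 5.5(71) = 213.5.
Shortage = 281 − 213.5 = 67.5.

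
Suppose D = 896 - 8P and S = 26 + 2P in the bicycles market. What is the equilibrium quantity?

Set D = S: 896 - 8P = 26 + 2P.
870 = 10P, so P* = 87.
Q* = 896 − 8(87) = 200.

Q* = 200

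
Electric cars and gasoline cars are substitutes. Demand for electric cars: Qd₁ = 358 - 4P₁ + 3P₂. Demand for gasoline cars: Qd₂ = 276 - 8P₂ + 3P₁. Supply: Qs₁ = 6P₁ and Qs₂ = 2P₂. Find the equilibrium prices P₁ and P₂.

Market 1: 358 - 4P₁ + 3P₂ = 6P₁ → 10P₁ - 3P₂ = 358.
Market 2: 10P₂ - 3P₁ = 276.
Eliminating P₂: 10×(1) + 3×(2) gives 91P₁ = 4408, so P₁ = 4408/91.
Back-substitute into (2): P₂ = (276 + 3×4408/91) / 10 = 3834/91.

P₁ = 4408/91, P₂ = 3834/91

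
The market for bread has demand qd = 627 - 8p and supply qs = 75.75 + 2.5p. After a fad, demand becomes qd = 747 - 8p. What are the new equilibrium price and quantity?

p' = 895/14, q' = 1649/7

Original equilibrium: p* = 52.5, q* = 207.
New equilibrium: 747 - 8p = 75.75 + 2.5p, so 671.25 = 10.5p and p' = 895/14; q' = 747 − 8(895/14) = 1649/7.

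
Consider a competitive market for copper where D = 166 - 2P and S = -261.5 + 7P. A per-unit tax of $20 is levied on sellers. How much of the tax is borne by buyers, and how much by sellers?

Pre-tax equilibrium: P* = 47.5, Q* = 71.
Tax on sellers shifts supply to S = -261.5 + 7(P − 20) = -401.5 + 7P.
166 - 2P = -401.5 + 7P gives buyer price Pb = 1135/18; sellers receive Ps = 1135/18 − 20 = 775/18.
New quantity: Q = 166 − 2(1135/18) = 359/9.
Buyer burden = 1135/18 − 47.5 = 140/9; seller burden = 47.5 − 775/18 = 40/9.

Buyers bear 140/9, sellers bear 40/9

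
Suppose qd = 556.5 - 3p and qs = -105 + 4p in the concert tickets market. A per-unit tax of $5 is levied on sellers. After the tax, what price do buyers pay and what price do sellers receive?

Pre-tax equilibrium: p* = 94.5, q* = 273.
Tax on sellers shifts supply to qs = -105 + 4(p − 5) = -125 + 4p.
556.5 - 3p = -125 + 4p gives buyer price pb = 1363/14; sellers receive ps = 1363/14 − 5 = 1293/14.
New quantity: q = 556.5 − 3(1363/14) = 1851/7.

Buyers pay 1363/14, sellers receive 1293/14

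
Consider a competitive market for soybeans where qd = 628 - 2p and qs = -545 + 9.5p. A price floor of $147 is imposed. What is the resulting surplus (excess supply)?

Equilibrium price would be p* = 102, so the floor at 147 binds.
At p = 147: qd = 334, qs = 851.5.
Surplus = 851.5 − 334 = 517.5.

Surplus = 517.5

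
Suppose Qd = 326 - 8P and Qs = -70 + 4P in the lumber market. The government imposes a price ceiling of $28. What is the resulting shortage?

Equilibrium price would be P* = 33, so the ceiling at 28 binds.
At P = 28: Qd = 326 − 8(28) = 102, Qs = -70 + 4(28) = 42.
Shortage = 102 − 42 = 60.

Shortage = 60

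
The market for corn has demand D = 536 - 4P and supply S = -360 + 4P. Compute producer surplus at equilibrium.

Equilibrium: 536 - 4P = -360 + 4P gives P* = 112, Q* = 88.
Supply starts at P = 90 (where S = 0).
PS = ½(112 − 90)(88) = 968.

Producer surplus = 968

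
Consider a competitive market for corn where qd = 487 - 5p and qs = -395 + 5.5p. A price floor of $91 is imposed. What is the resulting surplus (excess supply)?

Equilibrium price would be p* = 84, so the floor at 91 binds.
At p = 91: qd = 32, qs = 105.5.
Surplus = 105.5 − 32 = 73.5.

Surplus = 73.5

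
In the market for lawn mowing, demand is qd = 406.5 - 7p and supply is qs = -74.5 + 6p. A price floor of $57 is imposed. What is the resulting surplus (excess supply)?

Equilibrium price would be p* = 37, so the floor at 57 binds.
At p = 57: qd = 7.5, qs = 267.5.
Surplus = 267.5 − 7.5 = 260.

Surplus = 260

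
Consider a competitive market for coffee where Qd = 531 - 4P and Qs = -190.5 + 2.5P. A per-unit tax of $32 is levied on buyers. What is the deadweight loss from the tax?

Pre-tax equilibrium: P* = 111, Q* = 87.
Tax on buyers shifts demand to Qd = 531 − 4(P + 32) = 403 - 4P.
403 - 4P = -190.5 + 2.5P gives seller price Ps = 1187/13; buyers pay Pb = 1187/13 + 32 = 1603/13.
New quantity: Q = 531 − 4(1603/13) = 491/13.
DWL = ½ × 32 × (87 − 491/13) = 10240/13.

Deadweight loss = 10240/13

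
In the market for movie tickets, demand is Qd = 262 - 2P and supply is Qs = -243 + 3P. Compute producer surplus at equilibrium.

Equilibrium: 262 - 2P = -243 + 3P gives P* = 101, Q* = 60.
Supply starts at P = 81 (where Qs = 0).
PS = ½(101 − 81)(60) = 600.

Producer surplus = 600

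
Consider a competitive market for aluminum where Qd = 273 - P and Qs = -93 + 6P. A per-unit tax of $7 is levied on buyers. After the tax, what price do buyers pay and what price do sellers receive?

Pre-tax equilibrium: P* = 366/7, Q* = 1545/7.
Tax on buyers shifts demand to Qd = 273 − 1(P + 7) = 266 - P.
266 - P = -93 + 6P gives seller price Ps = 359/7; buyers pay Pb = 359/7 + 7 = 408/7.
New quantity: Q = 273 − 1(408/7) = 1503/7.

Buyers pay 408/7, sellers receive 359/7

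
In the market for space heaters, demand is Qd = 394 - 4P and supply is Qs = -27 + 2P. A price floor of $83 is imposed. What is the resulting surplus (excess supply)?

Equilibrium price would be P* = 421/6, so the floor at 83 binds.
At P = 83: Qd = 62, Qs = 139.
Surplus = 139 − 62 = 77.

Surplus = 77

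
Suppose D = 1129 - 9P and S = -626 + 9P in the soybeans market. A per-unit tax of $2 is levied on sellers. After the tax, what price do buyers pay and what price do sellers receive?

Pre-tax equilibrium: P* = 97.5, Q* = 251.5.
Tax on sellers shifts supply to S = -626 + 9(P − 2) = -644 + 9P.
1129 - 9P = -644 + 9P gives buyer price Pb = 98.5; sellers receive Ps = 98.5 − 2 = 96.5.
New quantity: Q = 1129 − 9(98.5) = 242.5.

Buyers pay $98.5, sellers receive $96.5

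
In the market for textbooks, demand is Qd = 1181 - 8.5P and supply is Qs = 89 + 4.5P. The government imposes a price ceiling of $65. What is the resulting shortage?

Shortage = 247

Equilibrium price would be P* = 84, so the ceiling at 65 binds.
At P = 65: Qd = 1181 − 8.5(65) = 628.5, Qs = 89 + 4.5(65) = 381.5.
Shortage = 628.5 − 381.5 = 247.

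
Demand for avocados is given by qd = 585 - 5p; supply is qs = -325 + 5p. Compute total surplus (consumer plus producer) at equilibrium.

Equilibrium: 585 - 5p = -325 + 5p gives p* = 91, q* = 130.
Demand choke price: p = 117; supply starts at p = 65.
CS = ½(117 − 91)(130) = 1690; PS = ½(91 − 65)(130) = 1690.

Total surplus = 3380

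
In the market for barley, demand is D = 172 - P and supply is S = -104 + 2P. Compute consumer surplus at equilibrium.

Consumer surplus = 3200

Equilibrium: 172 - P = -104 + 2P gives P* = 92, Q* = 80.
Demand choke price (D = 0): P = 172.
CS = ½(172 − 92)(80) = 3200.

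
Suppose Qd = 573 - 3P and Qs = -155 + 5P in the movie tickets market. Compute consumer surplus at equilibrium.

Equilibrium: 573 - 3P = -155 + 5P gives P* = 91, Q* = 300.
Demand choke price (Qd = 0): P = 191.
CS = ½(191 − 91)(300) = 15000.

Consumer surplus = 15000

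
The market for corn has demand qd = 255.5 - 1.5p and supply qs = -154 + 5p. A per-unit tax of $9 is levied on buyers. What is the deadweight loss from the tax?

Pre-tax equilibrium: p* = 63, q* = 161.
Tax on buyers shifts demand to qd = 255.5 − 1.5(p + 9) = 242 - 1.5p.
242 - 1.5p = -154 + 5p gives seller price ps = 792/13; buyers pay pb = 792/13 + 9 = 909/13.
New quantity: q = 255.5 − 1.5(909/13) = 1958/13.
DWL = ½ × 9 × (161 − 1958/13) = 1215/26.

Deadweight loss = 1215/26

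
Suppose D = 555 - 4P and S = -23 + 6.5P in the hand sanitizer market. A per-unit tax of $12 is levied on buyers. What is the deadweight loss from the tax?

Pre-tax equilibrium: P* = 1156/21, Q* = 7031/21.
Tax on buyers shifts demand to D = 555 − 4(P + 12) = 507 - 4P.
507 - 4P = -23 + 6.5P gives seller price Ps = 1060/21; buyers pay Pb = 1060/21 + 12 = 1312/21.
New quantity: Q = 555 − 4(1312/21) = 6407/21.
DWL = ½ × 12 × (7031/21 − 6407/21) = 1248/7.

Deadweight loss = 1248/7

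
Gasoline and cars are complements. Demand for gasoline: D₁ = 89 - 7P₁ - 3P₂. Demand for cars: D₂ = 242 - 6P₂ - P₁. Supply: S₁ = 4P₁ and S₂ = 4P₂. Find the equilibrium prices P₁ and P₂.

Market 1: 89 - 7P₁ - 3P₂ = 4P₁ → 11P₁ + 3P₂ = 89.
Market 2: 10P₂ + P₁ = 242.
Eliminating P₂: 10×(1) − 3×(2) gives 107P₁ = 164, so P₁ = 164/107.
Back-substitute into (2): P₂ = (242 − 1×164/107) / 10 = 2573/107.

P₁ = 164/107, P₂ = 2573/107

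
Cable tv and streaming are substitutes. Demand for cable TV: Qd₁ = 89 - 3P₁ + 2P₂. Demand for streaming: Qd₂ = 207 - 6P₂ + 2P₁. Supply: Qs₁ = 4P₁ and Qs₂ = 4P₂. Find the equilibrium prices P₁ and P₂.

Market 1: 89 - 3P₁ + 2P₂ = 4P₁ → 7P₁ - 2P₂ = 89.
Market 2: 10P₂ - 2P₁ = 207.
Eliminating P₂: 10×(1) + 2×(2) gives 66P₁ = 1304, so P₁ = 652/33.
Back-substitute into (2): P₂ = (207 + 2×652/33) / 10 = 1627/66.

P₁ = 652/33, P₂ = 1627/66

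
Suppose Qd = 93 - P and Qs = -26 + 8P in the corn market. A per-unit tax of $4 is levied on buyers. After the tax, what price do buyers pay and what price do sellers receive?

Buyers pay 151/9, sellers receive 115/9

Pre-tax equilibrium: P* = 119/9, Q* = 718/9.
Tax on buyers shifts demand to Qd = 93 − 1(P + 4) = 89 - P.
89 - P = -26 + 8P gives seller price Ps = 115/9; buyers pay Pb = 115/9 + 4 = 151/9.
New quantity: Q = 93 − 1(151/9) = 686/9.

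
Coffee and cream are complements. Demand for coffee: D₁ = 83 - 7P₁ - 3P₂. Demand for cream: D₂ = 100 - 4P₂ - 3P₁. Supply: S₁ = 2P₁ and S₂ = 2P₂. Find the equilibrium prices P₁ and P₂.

P₁ = 4.4, P₂ = 217/15

Market 1: 83 - 7P₁ - 3P₂ = 2P₁ → 9P₁ + 3P₂ = 83.
Market 2: 6P₂ + 3P₁ = 100.
Eliminating P₂: 6×(1) − 3×(2) gives 45P₁ = 198, so P₁ = 4.4.
Back-substitute into (2): P₂ = (100 − 3×4.4) / 6 = 217/15.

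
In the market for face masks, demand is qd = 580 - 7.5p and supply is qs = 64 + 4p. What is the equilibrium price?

p* = 1032/23

Set qd = qs: 580 - 7.5p = 64 + 4p.
516 = 11.5p, so p* = 1032/23.
q* = 580 − 7.5(1032/23) = 5600/23.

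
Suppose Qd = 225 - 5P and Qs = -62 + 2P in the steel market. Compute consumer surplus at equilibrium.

Equilibrium: 225 - 5P = -62 + 2P gives P* = 41, Q* = 20.
Demand choke price (Qd = 0): P = 45.
CS = ½(45 − 41)(20) = 40.

Consumer surplus = 40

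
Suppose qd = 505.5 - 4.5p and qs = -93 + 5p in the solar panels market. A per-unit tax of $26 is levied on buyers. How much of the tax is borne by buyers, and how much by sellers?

Pre-tax equilibrium: p* = 63, q* = 222.
Tax on buyers shifts demand to qd = 505.5 − 4.5(p + 26) = 388.5 - 4.5p.
388.5 - 4.5p = -93 + 5p gives seller price ps = 963/19; buyers pay pb = 963/19 + 26 = 1457/19.
New quantity: q = 505.5 − 4.5(1457/19) = 3048/19.
Buyer burden = 1457/19 − 63 = 260/19; seller burden = 63 − 963/19 = 234/19.

Buyers bear 260/19, sellers bear 234/19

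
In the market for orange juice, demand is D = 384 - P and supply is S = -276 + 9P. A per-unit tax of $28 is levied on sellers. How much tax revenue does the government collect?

Tax revenue = 8198.4

Pre-tax equilibrium: P* = 66, Q* = 318.
Tax on sellers shifts supply to S = -276 + 9(P − 28) = -528 + 9P.
384 - P = -528 + 9P gives buyer price Pb = 91.2; sellers receive Ps = 91.2 − 28 = 63.2.
New quantity: Q = 384 − 1(91.2) = 292.8.
Revenue = 28 × 292.8 = 8198.4.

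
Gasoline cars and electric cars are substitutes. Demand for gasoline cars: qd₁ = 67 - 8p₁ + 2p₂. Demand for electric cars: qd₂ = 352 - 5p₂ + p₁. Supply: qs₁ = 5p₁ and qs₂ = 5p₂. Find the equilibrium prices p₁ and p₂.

p₁ = 10.734375, p₂ = 36.2734375

Market 1: 67 - 8p₁ + 2p₂ = 5p₁ → 13p₁ - 2p₂ = 67.
Market 2: 10p₂ - p₁ = 352.
Eliminating p₂: 10×(1) + 2×(2) gives 128p₁ = 1374, so p₁ = 10.734375.
Back-substitute into (2): p₂ = (352 + 1×10.734375) / 10 = 36.2734375.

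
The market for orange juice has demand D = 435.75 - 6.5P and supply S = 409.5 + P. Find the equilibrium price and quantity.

P* = 3.5, Q* = 413

Set D = S: 435.75 - 6.5P = 409.5 + P.
26.25 = 7.5P, so P* = 3.5.
Q* = 435.75 − 6.5(3.5) = 413.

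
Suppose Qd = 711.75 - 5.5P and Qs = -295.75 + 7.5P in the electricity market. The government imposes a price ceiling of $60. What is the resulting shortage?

Equilibrium price would be P* = 77.5, so the ceiling at 60 binds.
At P = 60: Qd = 711.75 − 5.5(60) = 381.75, Qs = -295.75 + 7.5(60) = 154.25.
Shortage = 381.75 − 154.25 = 227.5.

Shortage = 227.5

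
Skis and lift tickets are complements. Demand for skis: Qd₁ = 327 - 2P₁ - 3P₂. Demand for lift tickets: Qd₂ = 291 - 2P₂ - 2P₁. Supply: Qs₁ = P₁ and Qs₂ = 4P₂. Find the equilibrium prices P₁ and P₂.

Market 1: 327 - 2P₁ - 3P₂ = P₁ → 3P₁ + 3P₂ = 327.
Market 2: 6P₂ + 2P₁ = 291.
Eliminating P₂: 6×(1) − 3×(2) gives 12P₁ = 1089, so P₁ = 90.75.
Back-substitute into (2): P₂ = (291 − 2×90.75) / 6 = 18.25.

P₁ = 90.75, P₂ = 18.25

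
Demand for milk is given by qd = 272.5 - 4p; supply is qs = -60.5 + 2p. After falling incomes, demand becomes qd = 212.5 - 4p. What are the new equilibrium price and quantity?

Original equilibrium: p* = 55.5, q* = 50.5.
New equilibrium: 212.5 - 4p = -60.5 + 2p, so 273 = 6p and p' = 45.5; q' = 212.5 − 4(45.5) = 30.5.

p' = 45.5, q' = 30.5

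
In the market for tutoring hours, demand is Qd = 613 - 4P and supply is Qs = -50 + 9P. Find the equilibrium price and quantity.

P* = 51, Q* = 409

Set Qd = Qs: 613 - 4P = -50 + 9P.
663 = 13P, so P* = 51.
Q* = 613 − 4(51) = 409.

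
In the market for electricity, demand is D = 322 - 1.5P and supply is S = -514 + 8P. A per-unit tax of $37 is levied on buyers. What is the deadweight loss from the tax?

Pre-tax equilibrium: P* = 88, Q* = 190.
Tax on buyers shifts demand to D = 322 − 1.5(P + 37) = 266.5 - 1.5P.
266.5 - 1.5P = -514 + 8P gives seller price Ps = 1561/19; buyers pay Pb = 1561/19 + 37 = 2264/19.
New quantity: Q = 322 − 1.5(2264/19) = 2722/19.
DWL = ½ × 37 × (190 − 2722/19) = 16428/19.

Deadweight loss = 16428/19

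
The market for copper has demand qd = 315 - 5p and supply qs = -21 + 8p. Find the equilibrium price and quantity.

p* = 336/13, q* = 2415/13

Set qd = qs: 315 - 5p = -21 + 8p.
336 = 13p, so p* = 336/13.
q* = 315 − 5(336/13) = 2415/13.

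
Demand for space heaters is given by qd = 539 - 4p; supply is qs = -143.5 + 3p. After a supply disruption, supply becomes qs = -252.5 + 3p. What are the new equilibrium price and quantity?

Original equilibrium: p* = 97.5, q* = 149.
New equilibrium: 539 - 4p = -252.5 + 3p, so 791.5 = 7p and p' = 1583/14; q' = 539 − 4(1583/14) = 607/7.

p' = 1583/14, q' = 607/7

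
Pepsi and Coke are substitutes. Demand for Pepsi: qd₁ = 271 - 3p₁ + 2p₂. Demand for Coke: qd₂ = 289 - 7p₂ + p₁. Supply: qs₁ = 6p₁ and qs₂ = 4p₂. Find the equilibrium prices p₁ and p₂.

Market 1: 271 - 3p₁ + 2p₂ = 6p₁ → 9p₁ - 2p₂ = 271.
Market 2: 11p₂ - p₁ = 289.
Eliminating p₂: 11×(1) + 2×(2) gives 97p₁ = 3559, so p₁ = 3559/97.
Back-substitute into (2): p₂ = (289 + 1×3559/97) / 11 = 2872/97.

p₁ = 3559/97, p₂ = 2872/97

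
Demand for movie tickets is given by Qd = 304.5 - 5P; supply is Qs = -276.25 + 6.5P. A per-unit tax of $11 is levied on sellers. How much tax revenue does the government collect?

Pre-tax equilibrium: P* = 50.5, Q* = 52.
Tax on sellers shifts supply to Qs = -276.25 + 6.5(P − 11) = -347.75 + 6.5P.
304.5 - 5P = -347.75 + 6.5P gives buyer price Pb = 2609/46; sellers receive Ps = 2609/46 − 11 = 2103/46.
New quantity: Q = 304.5 − 5(2609/46) = 481/23.
Revenue = 11 × 481/23 = 5291/23.

Tax revenue = 5291/23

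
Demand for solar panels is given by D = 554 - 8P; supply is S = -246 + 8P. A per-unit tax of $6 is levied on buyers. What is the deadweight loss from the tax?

Pre-tax equilibrium: P* = 50, Q* = 154.
Tax on buyers shifts demand to D = 554 − 8(P + 6) = 506 - 8P.
506 - 8P = -246 + 8P gives seller price Ps = 47; buyers pay Pb = 47 + 6 = 53.
New quantity: Q = 554 − 8(53) = 130.
DWL = ½ × 6 × (154 − 130) = 72.

Deadweight loss = 72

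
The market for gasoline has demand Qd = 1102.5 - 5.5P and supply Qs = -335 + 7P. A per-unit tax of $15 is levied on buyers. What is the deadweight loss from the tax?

Deadweight loss = 346.5

Pre-tax equilibrium: P* = 115, Q* = 470.
Tax on buyers shifts demand to Qd = 1102.5 − 5.5(P + 15) = 1020 - 5.5P.
1020 - 5.5P = -335 + 7P gives seller price Ps = 108.4; buyers pay Pb = 108.4 + 15 = 123.4.
New quantity: Q = 1102.5 − 5.5(123.4) = 423.8.
DWL = ½ × 15 × (470 − 423.8) = 346.5.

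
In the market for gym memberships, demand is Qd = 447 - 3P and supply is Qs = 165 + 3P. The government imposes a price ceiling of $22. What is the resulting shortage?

Shortage = 150

Equilibrium price would be P* = 47, so the ceiling at 22 binds.
At P = 22: Qd = 447 − 3(22) = 381, Qs = 165 + 3(22) = 231.
Shortage = 381 − 231 = 150.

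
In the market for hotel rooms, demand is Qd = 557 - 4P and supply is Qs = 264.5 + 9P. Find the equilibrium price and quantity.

Set Qd = Qs: 557 - 4P = 264.5 + 9P.
292.5 = 13P, so P* = 22.5.
Q* = 557 − 4(22.5) = 467.

P* = 22.5, Q* = 467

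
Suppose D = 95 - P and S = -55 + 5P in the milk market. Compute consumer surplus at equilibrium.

Equilibrium: 95 - P = -55 + 5P gives P* = 25, Q* = 70.
Demand choke price (D = 0): P = 95.
CS = ½(95 − 25)(70) = 2450.

Consumer surplus = 2450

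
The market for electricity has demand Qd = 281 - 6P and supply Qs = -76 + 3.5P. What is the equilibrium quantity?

Q* = 1055/19

Set Qd = Qs: 281 - 6P = -76 + 3.5P.
357 = 9.5P, so P* = 714/19.
Q* = 281 − 6(714/19) = 1055/19.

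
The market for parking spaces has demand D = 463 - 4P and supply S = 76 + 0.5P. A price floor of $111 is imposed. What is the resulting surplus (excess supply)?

Equilibrium price would be P* = 86, so the floor at 111 binds.
At P = 111: D = 19, S = 131.5.
Surplus = 131.5 − 19 = 112.5.

Surplus = 112.5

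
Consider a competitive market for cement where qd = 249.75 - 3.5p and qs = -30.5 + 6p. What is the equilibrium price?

p* = 29.5

Set qd = qs: 249.75 - 3.5p = -30.5 + 6p.
280.25 = 9.5p, so p* = 29.5.
q* = 249.75 − 3.5(29.5) = 146.5.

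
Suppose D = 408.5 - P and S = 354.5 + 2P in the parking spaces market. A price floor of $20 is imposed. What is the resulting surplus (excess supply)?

Surplus = 6

Equilibrium price would be P* = 18, so the floor at 20 binds.
At P = 20: D = 388.5, S = 394.5.
Surplus = 394.5 − 388.5 = 6.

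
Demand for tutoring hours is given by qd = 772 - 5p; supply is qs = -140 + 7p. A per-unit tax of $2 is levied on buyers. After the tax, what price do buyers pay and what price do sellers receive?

Pre-tax equilibrium: p* = 76, q* = 392.
Tax on buyers shifts demand to qd = 772 − 5(p + 2) = 762 - 5p.
762 - 5p = -140 + 7p gives seller price ps = 451/6; buyers pay pb = 451/6 + 2 = 463/6.
New quantity: q = 772 − 5(463/6) = 2317/6.

Buyers pay 463/6, sellers receive 451/6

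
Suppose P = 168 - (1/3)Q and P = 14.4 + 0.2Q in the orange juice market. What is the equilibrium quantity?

Q* = 288

Set the two price expressions equal: 168 - (1/3)Q = 14.4 + 0.2Q.
153.6 = (8/15)Q, so Q* = 288.
P* = 168 − (1/3)(288) = 72.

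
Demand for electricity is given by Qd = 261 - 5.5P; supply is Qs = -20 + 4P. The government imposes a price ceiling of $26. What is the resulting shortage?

Shortage = 34

Equilibrium price would be P* = 562/19, so the ceiling at 26 binds.
At P = 26: Qd = 261 − 5.5(26) = 118, Qs = -20 + 4(26) = 84.
Shortage = 118 − 84 = 34.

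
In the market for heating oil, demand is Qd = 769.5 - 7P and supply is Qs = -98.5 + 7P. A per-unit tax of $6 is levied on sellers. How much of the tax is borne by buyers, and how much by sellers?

Pre-tax equilibrium: P* = 62, Q* = 335.5.
Tax on sellers shifts supply to Qs = -98.5 + 7(P − 6) = -140.5 + 7P.
769.5 - 7P = -140.5 + 7P gives buyer price Pb = 65; sellers receive Ps = 65 − 6 = 59.
New quantity: Q = 769.5 − 7(65) = 314.5.
Buyer burden = 65 − 62 = 3; seller burden = 62 − 59 = 3.

Buyers bear $3, sellers bear $3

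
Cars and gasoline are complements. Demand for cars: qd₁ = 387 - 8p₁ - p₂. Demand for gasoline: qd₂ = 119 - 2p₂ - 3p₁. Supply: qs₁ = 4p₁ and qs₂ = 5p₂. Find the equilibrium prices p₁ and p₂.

Market 1: 387 - 8p₁ - p₂ = 4p₁ → 12p₁ + p₂ = 387.
Market 2: 7p₂ + 3p₁ = 119.
Eliminating p₂: 7×(1) − 1×(2) gives 81p₁ = 2590, so p₁ = 2590/81.
Back-substitute into (2): p₂ = (119 − 3×2590/81) / 7 = 89/27.

p₁ = 2590/81, p₂ = 89/27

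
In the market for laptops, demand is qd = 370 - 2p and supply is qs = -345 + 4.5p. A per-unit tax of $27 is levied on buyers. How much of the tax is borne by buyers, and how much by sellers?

Pre-tax equilibrium: p* = 110, q* = 150.
Tax on buyers shifts demand to qd = 370 − 2(p + 27) = 316 - 2p.
316 - 2p = -345 + 4.5p gives seller price ps = 1322/13; buyers pay pb = 1322/13 + 27 = 1673/13.
New quantity: q = 370 − 2(1673/13) = 1464/13.
Buyer burden = 1673/13 − 110 = 243/13; seller burden = 110 − 1322/13 = 108/13.

Buyers bear 243/13, sellers bear 108/13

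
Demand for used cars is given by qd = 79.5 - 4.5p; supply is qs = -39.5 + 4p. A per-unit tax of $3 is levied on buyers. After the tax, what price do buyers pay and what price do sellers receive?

Buyers pay 262/17, sellers receive 211/17

Pre-tax equilibrium: p* = 14, q* = 16.5.
Tax on buyers shifts demand to qd = 79.5 − 4.5(p + 3) = 66 - 4.5p.
66 - 4.5p = -39.5 + 4p gives seller price ps = 211/17; buyers pay pb = 211/17 + 3 = 262/17.
New quantity: q = 79.5 − 4.5(262/17) = 345/34.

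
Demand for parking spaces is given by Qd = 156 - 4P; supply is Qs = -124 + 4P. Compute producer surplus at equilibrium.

Equilibrium: 156 - 4P = -124 + 4P gives P* = 35, Q* = 16.
Supply starts at P = 31 (where Qs = 0).
PS = ½(35 − 31)(16) = 32.

Producer surplus = 32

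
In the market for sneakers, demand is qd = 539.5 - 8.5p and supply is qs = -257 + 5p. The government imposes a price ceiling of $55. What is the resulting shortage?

Shortage = 54

Equilibrium price would be p* = 59, so the ceiling at 55 binds.
At p = 55: qd = 539.5 − 8.5(55) = 72, qs = -257 + 5(55) = 18.
Shortage = 72 − 18 = 54.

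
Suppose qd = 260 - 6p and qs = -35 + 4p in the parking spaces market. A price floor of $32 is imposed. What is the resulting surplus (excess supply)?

Equilibrium price would be p* = 29.5, so the floor at 32 binds.
At p = 32: qd = 68, qs = 93.
Surplus = 93 − 68 = 25.

Surplus = 25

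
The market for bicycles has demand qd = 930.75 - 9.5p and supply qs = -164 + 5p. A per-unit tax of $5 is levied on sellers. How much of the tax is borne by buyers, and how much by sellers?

Pre-tax equilibrium: p* = 75.5, q* = 213.5.
Tax on sellers shifts supply to qs = -164 + 5(p − 5) = -189 + 5p.
930.75 - 9.5p = -189 + 5p gives buyer price pb = 4479/58; sellers receive ps = 4479/58 − 5 = 4189/58.
New quantity: q = 930.75 − 9.5(4479/58) = 11433/58.
Buyer burden = 4479/58 − 75.5 = 50/29; seller burden = 75.5 − 4189/58 = 95/29.

Buyers bear 50/29, sellers bear 95/29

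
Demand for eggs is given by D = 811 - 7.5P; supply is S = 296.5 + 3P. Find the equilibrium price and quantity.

P* = 49, Q* = 443.5

Set D = S: 811 - 7.5P = 296.5 + 3P.
514.5 = 10.5P, so P* = 49.
Q* = 811 − 7.5(49) = 443.5.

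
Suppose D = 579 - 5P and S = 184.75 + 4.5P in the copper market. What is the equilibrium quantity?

Q* = 371.5

Set D = S: 579 - 5P = 184.75 + 4.5P.
394.25 = 9.5P, so P* = 41.5.
Q* = 579 − 5(41.5) = 371.5.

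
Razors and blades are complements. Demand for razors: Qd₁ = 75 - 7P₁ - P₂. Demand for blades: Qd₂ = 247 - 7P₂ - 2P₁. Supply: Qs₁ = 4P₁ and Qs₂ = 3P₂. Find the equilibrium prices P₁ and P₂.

Market 1: 75 - 7P₁ - P₂ = 4P₁ → 11P₁ + P₂ = 75.
Market 2: 10P₂ + 2P₁ = 247.
Eliminating P₂: 10×(1) − 1×(2) gives 108P₁ = 503, so P₁ = 503/108.
Back-substitute into (2): P₂ = (247 − 2×503/108) / 10 = 2567/108.

P₁ = 503/108, P₂ = 2567/108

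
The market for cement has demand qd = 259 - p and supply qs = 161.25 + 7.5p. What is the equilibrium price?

Set qd = qs: 259 - p = 161.25 + 7.5p.
97.75 = 8.5p, so p* = 11.5.
q* = 259 − 1(11.5) = 247.5.

p* = 11.5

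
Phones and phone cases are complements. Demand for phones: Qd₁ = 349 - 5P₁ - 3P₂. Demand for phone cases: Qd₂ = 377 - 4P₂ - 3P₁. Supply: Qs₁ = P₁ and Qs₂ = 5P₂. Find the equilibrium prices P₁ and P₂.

P₁ = 134/3, P₂ = 27

Market 1: 349 - 5P₁ - 3P₂ = P₁ → 6P₁ + 3P₂ = 349.
Market 2: 9P₂ + 3P₁ = 377.
Eliminating P₂: 9×(1) − 3×(2) gives 45P₁ = 2010, so P₁ = 134/3.
Back-substitute into (2): P₂ = (377 − 3×134/3) / 9 = 27.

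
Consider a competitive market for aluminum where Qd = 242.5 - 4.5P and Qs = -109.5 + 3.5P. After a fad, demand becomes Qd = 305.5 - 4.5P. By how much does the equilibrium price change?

ΔP = 7.875

Original equilibrium: P* = 44, Q* = 44.5.
New equilibrium: 305.5 - 4.5P = -109.5 + 3.5P, so 415 = 8P and P' = 51.875; Q' = 305.5 − 4.5(51.875) = 72.0625.
Change in price: 51.875 − 44 = 7.875.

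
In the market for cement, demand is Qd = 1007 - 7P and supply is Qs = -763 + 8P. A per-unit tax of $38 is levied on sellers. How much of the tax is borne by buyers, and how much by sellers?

Buyers bear 304/15, sellers bear 266/15

Pre-tax equilibrium: P* = 118, Q* = 181.
Tax on sellers shifts supply to Qs = -763 + 8(P − 38) = -1067 + 8P.
1007 - 7P = -1067 + 8P gives buyer price Pb = 2074/15; sellers receive Ps = 2074/15 − 38 = 1504/15.
New quantity: Q = 1007 − 7(2074/15) = 587/15.
Buyer burden = 2074/15 − 118 = 304/15; seller burden = 118 − 1504/15 = 266/15.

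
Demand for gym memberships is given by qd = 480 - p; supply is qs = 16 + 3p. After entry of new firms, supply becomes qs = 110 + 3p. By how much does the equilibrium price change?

Δp = -23.5

Original equilibrium: p* = 116, q* = 364.
New equilibrium: 480 - p = 110 + 3p, so 370 = 4p and p' = 92.5; q' = 480 − 1(92.5) = 387.5.
Change in price: 92.5 − 116 = -23.5.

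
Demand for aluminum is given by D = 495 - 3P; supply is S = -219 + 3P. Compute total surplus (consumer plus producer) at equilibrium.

Total surplus = 6348

Equilibrium: 495 - 3P = -219 + 3P gives P* = 119, Q* = 138.
Demand choke price: P = 165; supply starts at P = 73.
CS = ½(165 − 119)(138) = 3174; PS = ½(119 − 73)(138) = 3174.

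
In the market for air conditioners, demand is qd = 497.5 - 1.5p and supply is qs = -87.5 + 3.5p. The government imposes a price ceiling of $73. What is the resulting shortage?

Shortage = 220

Equilibrium price would be p* = 117, so the ceiling at 73 binds.
At p = 73: qd = 497.5 − 1.5(73) = 388, qs = -87.5 + 3.5(73) = 168.
Shortage = 388 − 168 = 220.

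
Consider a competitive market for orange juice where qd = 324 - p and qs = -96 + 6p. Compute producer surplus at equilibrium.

Producer surplus = 5808

Equilibrium: 324 - p = -96 + 6p gives p* = 60, q* = 264.
Supply starts at p = 16 (where qs = 0).
PS = ½(60 − 16)(264) = 5808.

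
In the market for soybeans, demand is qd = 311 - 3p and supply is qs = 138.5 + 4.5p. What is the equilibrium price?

p* = 23

Set qd = qs: 311 - 3p = 138.5 + 4.5p.
172.5 = 7.5p, so p* = 23.
q* = 311 − 3(23) = 242.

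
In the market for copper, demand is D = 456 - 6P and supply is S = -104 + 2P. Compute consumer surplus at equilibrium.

Equilibrium: 456 - 6P = -104 + 2P gives P* = 70, Q* = 36.
Demand choke price (D = 0): P = 76.
CS = ½(76 − 70)(36) = 108.

Consumer surplus = 108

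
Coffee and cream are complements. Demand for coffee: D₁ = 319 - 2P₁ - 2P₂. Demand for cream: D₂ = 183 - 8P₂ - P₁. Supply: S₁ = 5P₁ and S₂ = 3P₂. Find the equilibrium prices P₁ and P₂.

P₁ = 3143/75, P₂ = 962/75

Market 1: 319 - 2P₁ - 2P₂ = 5P₁ → 7P₁ + 2P₂ = 319.
Market 2: 11P₂ + P₁ = 183.
Eliminating P₂: 11×(1) − 2×(2) gives 75P₁ = 3143, so P₁ = 3143/75.
Back-substitute into (2): P₂ = (183 − 1×3143/75) / 11 = 962/75.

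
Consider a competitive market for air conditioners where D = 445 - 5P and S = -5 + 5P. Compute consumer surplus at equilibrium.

Consumer surplus = 4840

Equilibrium: 445 - 5P = -5 + 5P gives P* = 45, Q* = 220.
Demand choke price (D = 0): P = 89.
CS = ½(89 − 45)(220) = 4840.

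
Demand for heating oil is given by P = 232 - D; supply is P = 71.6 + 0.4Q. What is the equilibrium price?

Set the two price expressions equal: 232 - Q = 71.6 + 0.4Q.
160.4 = 1.4Q, so Q* = 802/7.
P* = 232 − (1)(802/7) = 822/7.

P* = 822/7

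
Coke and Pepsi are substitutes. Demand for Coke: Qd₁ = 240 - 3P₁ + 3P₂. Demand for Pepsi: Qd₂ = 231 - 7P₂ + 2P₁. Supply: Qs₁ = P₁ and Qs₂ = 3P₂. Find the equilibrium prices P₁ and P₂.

Market 1: 240 - 3P₁ + 3P₂ = P₁ → 4P₁ - 3P₂ = 240.
Market 2: 10P₂ - 2P₁ = 231.
Eliminating P₂: 10×(1) + 3×(2) gives 34P₁ = 3093, so P₁ = 3093/34.
Back-substitute into (2): P₂ = (231 + 2×3093/34) / 10 = 702/17.

P₁ = 3093/34, P₂ = 702/17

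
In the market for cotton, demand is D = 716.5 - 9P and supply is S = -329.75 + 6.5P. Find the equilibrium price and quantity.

Set D = S: 716.5 - 9P = -329.75 + 6.5P.
1046.25 = 15.5P, so P* = 67.5.
Q* = 716.5 − 9(67.5) = 109.

P* = 67.5, Q* = 109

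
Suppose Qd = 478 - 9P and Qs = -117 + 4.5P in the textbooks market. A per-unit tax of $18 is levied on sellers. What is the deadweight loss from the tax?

Deadweight loss = 486

Pre-tax equilibrium: P* = 1190/27, Q* = 244/3.
Tax on sellers shifts supply to Qs = -117 + 4.5(P − 18) = -198 + 4.5P.
478 - 9P = -198 + 4.5P gives buyer price Pb = 1352/27; sellers receive Ps = 1352/27 − 18 = 866/27.
New quantity: Q = 478 − 9(1352/27) = 82/3.
DWL = ½ × 18 × (244/3 − 82/3) = 486.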